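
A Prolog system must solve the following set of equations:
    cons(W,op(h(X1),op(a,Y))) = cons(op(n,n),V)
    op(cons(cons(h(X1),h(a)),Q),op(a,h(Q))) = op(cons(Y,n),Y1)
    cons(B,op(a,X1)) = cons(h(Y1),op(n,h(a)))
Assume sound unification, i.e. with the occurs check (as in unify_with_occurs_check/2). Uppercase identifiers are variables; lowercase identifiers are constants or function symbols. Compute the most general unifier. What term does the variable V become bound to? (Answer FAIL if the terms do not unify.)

FAIL

Decompose cons/2: W = op(n,n),  op(h(X1),op(a,Y)) = V.
Bind W := op(n,n); no other remaining equation mentions W.
Bind V := op(h(X1),op(a,Y)); no other remaining equation mentions V.
Decompose op/2: cons(cons(h(X1),h(a)),Q) = cons(Y,n),  op(a,h(Q)) = Y1.
Decompose cons/2: cons(h(X1),h(a)) = Y,  Q = n.
Bind Y := cons(h(X1),h(a)); no other remaining equation mentions Y. Substituting into the earlier binding gives V := op(h(X1),op(a,cons(h(X1),h(a)))).
Bind Q := n; substituting into the one remaining equation that mentions Q gives: op(a,h(n)) = Y1.
Bind Y1 := op(a,h(n)); substituting into the remaining equation gives: cons(B,op(a,X1)) = cons(h(op(a,h(n))),op(n,h(a))).
Decompose cons/2: B = h(op(a,h(n))),  op(a,X1) = op(n,h(a)).
Bind B := h(op(a,h(n))); no other remaining equation mentions B.
Decompose op/2: a = n,  X1 = h(a).
Clash: constants a and n differ; no unifier exists.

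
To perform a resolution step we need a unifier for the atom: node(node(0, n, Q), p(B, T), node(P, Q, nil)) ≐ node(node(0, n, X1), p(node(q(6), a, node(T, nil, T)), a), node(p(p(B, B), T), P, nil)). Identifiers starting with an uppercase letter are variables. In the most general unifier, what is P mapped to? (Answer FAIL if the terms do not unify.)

Decompose node/3: node(0, n, Q) ≐ node(0, n, X1),  p(B, T) ≐ p(node(q(6), a, node(T, nil, T)), a),  node(P, Q, nil) ≐ node(p(p(B, B), T), P, nil).
Decompose node/3: 0 ≐ 0,  n ≐ n,  Q ≐ X1.
Delete trivial equation 0 ≐ 0.
Delete trivial equation n ≐ n.
Bind Q := X1; substituting into the one remaining equation that mentions Q gives: node(P, X1, nil) ≐ node(p(p(B, B), T), P, nil).
Decompose p/2: B ≐ node(q(6), a, node(T, nil, T)),  T ≐ a.
Bind B := node(q(6), a, node(T, nil, T)); substituting into the one remaining equation that mentions B gives: node(P, X1, nil) ≐ node(p(p(node(q(6), a, node(T, nil, T)), node(q(6), a, node(T, nil, T))), T), P, nil).
Bind T := a; substituting into the remaining equation gives: node(P, X1, nil) ≐ node(p(p(node(q(6), a, node(a, nil, a)), node(q(6), a, node(a, nil, a))), a), P, nil). Substituting into the earlier binding gives B := node(q(6), a, node(a, nil, a)).
Decompose node/3: P ≐ p(p(node(q(6), a, node(a, nil, a)), node(q(6), a, node(a, nil, a))), a),  X1 ≐ P,  nil ≐ nil.
Bind P := p(p(node(q(6), a, node(a, nil, a)), node(q(6), a, node(a, nil, a))), a); substituting into the one remaining equation that mentions P gives: X1 ≐ p(p(node(q(6), a, node(a, nil, a)), node(q(6), a, node(a, nil, a))), a).
Bind X1 := p(p(node(q(6), a, node(a, nil, a)), node(q(6), a, node(a, nil, a))), a); no other remaining equation mentions X1. Substituting into the earlier binding gives Q := p(p(node(q(6), a, node(a, nil, a)), node(q(6), a, node(a, nil, a))), a).
Delete trivial equation nil ≐ nil.
MGU = { Q ↦ p(p(node(q(6), a, node(a, nil, a)), node(q(6), a, node(a, nil, a))), a), B ↦ node(q(6), a, node(a, nil, a)), T ↦ a, P ↦ p(p(node(q(6), a, node(a, nil, a)), node(q(6), a, node(a, nil, a))), a), X1 ↦ p(p(node(q(6), a, node(a, nil, a)), node(q(6), a, node(a, nil, a))), a) }, so P ↦ p(p(node(q(6), a, node(a, nil, a)), node(q(6), a, node(a, nil, a))), a).

p(p(node(q(6), a, node(a, nil, a)), node(q(6), a, node(a, nil, a))), a)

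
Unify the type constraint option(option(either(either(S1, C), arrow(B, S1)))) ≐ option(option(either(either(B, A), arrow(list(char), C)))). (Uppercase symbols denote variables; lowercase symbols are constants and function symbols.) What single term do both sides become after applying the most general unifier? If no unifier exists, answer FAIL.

Decompose option/1: option(either(either(S1, C), arrow(B, S1))) ≐ option(either(either(B, A), arrow(list(char), C))).
Decompose option/1: either(either(S1, C), arrow(B, S1)) ≐ either(either(B, A), arrow(list(char), C)).
Decompose either/2: either(S1, C) ≐ either(B, A),  arrow(B, S1) ≐ arrow(list(char), C).
Decompose either/2: S1 ≐ B,  C ≐ A.
Bind S1 := B; substituting into the one remaining equation that mentions S1 gives: arrow(B, B) ≐ arrow(list(char), C).
Bind C := A; substituting into the remaining equation gives: arrow(B, B) ≐ arrow(list(char), A).
Decompose arrow/2: B ≐ list(char),  B ≐ A.
Bind B := list(char); substituting into the remaining equation gives: list(char) ≐ A. Substituting into the earlier binding gives S1 := list(char).
Bind A := list(char). Substituting into the earlier binding gives C := list(char).
Applying the MGU to either side gives option(option(either(either(list(char), list(char)), arrow(list(char), list(char))))).

option(option(either(either(list(char), list(char)), arrow(list(char), list(char)))))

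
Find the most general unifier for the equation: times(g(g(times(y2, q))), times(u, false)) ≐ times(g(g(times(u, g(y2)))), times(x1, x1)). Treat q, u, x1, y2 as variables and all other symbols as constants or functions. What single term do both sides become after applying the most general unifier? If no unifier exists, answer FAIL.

Decompose times/2: g(g(times(y2, q))) ≐ g(g(times(u, g(y2)))),  times(u, false) ≐ times(x1, x1).
Decompose g/1: g(times(y2, q)) ≐ g(times(u, g(y2))).
Decompose g/1: times(y2, q) ≐ times(u, g(y2)).
Decompose times/2: y2 ≐ u,  q ≐ g(y2).
Bind y2 := u; substituting into the one remaining equation that mentions y2 gives: q ≐ g(u).
Bind q := g(u); no other remaining equation mentions q.
Decompose times/2: u ≐ x1,  false ≐ x1.
Bind u := x1; no other remaining equation mentions u. Substituting into the earlier bindings gives y2 := x1, q := g(x1).
Bind x1 := false. Substituting into the earlier bindings gives y2 := false, q := g(false), u := false.
Applying the MGU to either side gives times(g(g(times(false, g(false)))), times(false, false)).

times(g(g(times(false, g(false)))), times(false, false))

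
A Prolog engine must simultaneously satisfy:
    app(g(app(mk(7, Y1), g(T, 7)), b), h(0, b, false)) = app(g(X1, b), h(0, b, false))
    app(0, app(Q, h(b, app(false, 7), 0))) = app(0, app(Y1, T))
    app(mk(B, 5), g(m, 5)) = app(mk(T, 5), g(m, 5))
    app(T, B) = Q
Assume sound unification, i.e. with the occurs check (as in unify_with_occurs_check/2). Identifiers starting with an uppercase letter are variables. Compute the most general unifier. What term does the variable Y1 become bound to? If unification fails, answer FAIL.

Decompose app/2: g(app(mk(7, Y1), g(T, 7)), b) = g(X1, b),  h(0, b, false) = h(0, b, false).
Decompose g/2: app(mk(7, Y1), g(T, 7)) = X1,  b = b.
Bind X1 := app(mk(7, Y1), g(T, 7)); no other remaining equation mentions X1.
Delete trivial equation b = b.
Delete trivial equation h(0, b, false) = h(0, b, false).
Decompose app/2: 0 = 0,  app(Q, h(b, app(false, 7), 0)) = app(Y1, T).
Delete trivial equation 0 = 0.
Decompose app/2: Q = Y1,  h(b, app(false, 7), 0) = T.
Bind Q := Y1; substituting into the one remaining equation that mentions Q gives: app(T, B) = Y1.
Bind T := h(b, app(false, 7), 0); substituting into the remaining equations gives: app(mk(B, 5), g(m, 5)) = app(mk(h(b, app(false, 7), 0), 5), g(m, 5)),  app(h(b, app(false, 7), 0), B) = Y1. Substituting into the earlier binding gives X1 := app(mk(7, Y1), g(h(b, app(false, 7), 0), 7)).
Decompose app/2: mk(B, 5) = mk(h(b, app(false, 7), 0), 5),  g(m, 5) = g(m, 5).
Decompose mk/2: B = h(b, app(false, 7), 0),  5 = 5.
Bind B := h(b, app(false, 7), 0); substituting into the one remaining equation that mentions B gives: app(h(b, app(false, 7), 0), h(b, app(false, 7), 0)) = Y1.
Delete trivial equation 5 = 5.
Delete trivial equation g(m, 5) = g(m, 5).
Bind Y1 := app(h(b, app(false, 7), 0), h(b, app(false, 7), 0)). Substituting into the earlier bindings gives X1 := app(mk(7, app(h(b, app(false, 7), 0), h(b, app(false, 7), 0))), g(h(b, app(false, 7), 0), 7)), Q := app(h(b, app(false, 7), 0), h(b, app(false, 7), 0)).
MGU = { X1 ↦ app(mk(7, app(h(b, app(false, 7), 0), h(b, app(false, 7), 0))), g(h(b, app(false, 7), 0), 7)), Q ↦ app(h(b, app(false, 7), 0), h(b, app(false, 7), 0)), T ↦ h(b, app(false, 7), 0), B ↦ h(b, app(false, 7), 0), Y1 ↦ app(h(b, app(false, 7), 0), h(b, app(false, 7), 0)) }, so Y1 ↦ app(h(b, app(false, 7), 0), h(b, app(false, 7), 0)).

app(h(b, app(false, 7), 0), h(b, app(false, 7), 0))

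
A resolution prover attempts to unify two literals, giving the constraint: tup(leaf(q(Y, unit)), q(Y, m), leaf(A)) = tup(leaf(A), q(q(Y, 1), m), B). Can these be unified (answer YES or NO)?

NO

Decompose tup/3: leaf(q(Y, unit)) = leaf(A),  q(Y, m) = q(q(Y, 1), m),  leaf(A) = B.
Decompose leaf/1: q(Y, unit) = A.
Bind A := q(Y, unit); substituting into the one remaining equation that mentions A gives: leaf(q(Y, unit)) = B.
Decompose q/2: Y = q(Y, 1),  m = m.
Occurs check fails: Y occurs in q(Y, 1); the equation Y = q(Y, 1) has no finite solution.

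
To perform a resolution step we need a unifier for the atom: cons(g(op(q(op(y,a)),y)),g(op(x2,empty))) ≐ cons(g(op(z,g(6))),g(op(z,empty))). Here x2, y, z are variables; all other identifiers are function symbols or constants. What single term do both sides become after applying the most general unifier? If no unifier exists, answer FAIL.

Decompose cons/2: g(op(q(op(y,a)),y)) ≐ g(op(z,g(6))),  g(op(x2,empty)) ≐ g(op(z,empty)).
Decompose g/1: op(q(op(y,a)),y) ≐ op(z,g(6)).
Decompose op/2: q(op(y,a)) ≐ z,  y ≐ g(6).
Bind z := q(op(y,a)); substituting into the one remaining equation that mentions z gives: g(op(x2,empty)) ≐ g(op(q(op(y,a)),empty)).
Bind y := g(6); substituting into the remaining equation gives: g(op(x2,empty)) ≐ g(op(q(op(g(6),a)),empty)). Substituting into the earlier binding gives z := q(op(g(6),a)).
Decompose g/1: op(x2,empty) ≐ op(q(op(g(6),a)),empty).
Decompose op/2: x2 ≐ q(op(g(6),a)),  empty ≐ empty.
Bind x2 := q(op(g(6),a)); no other remaining equation mentions x2.
Delete trivial equation empty ≐ empty.
Applying the MGU to either side gives cons(g(op(q(op(g(6),a)),g(6))),g(op(q(op(g(6),a)),empty))).

cons(g(op(q(op(g(6),a)),g(6))),g(op(q(op(g(6),a)),empty)))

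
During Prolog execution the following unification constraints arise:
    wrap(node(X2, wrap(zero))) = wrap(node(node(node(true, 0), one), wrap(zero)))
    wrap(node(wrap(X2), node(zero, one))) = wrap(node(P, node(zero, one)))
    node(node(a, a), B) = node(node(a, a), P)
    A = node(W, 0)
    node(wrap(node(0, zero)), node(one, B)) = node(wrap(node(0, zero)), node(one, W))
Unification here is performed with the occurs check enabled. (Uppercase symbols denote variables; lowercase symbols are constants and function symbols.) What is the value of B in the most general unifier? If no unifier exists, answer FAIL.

Decompose wrap/1: node(X2, wrap(zero)) = node(node(node(true, 0), one), wrap(zero)).
Decompose node/2: X2 = node(node(true, 0), one),  wrap(zero) = wrap(zero).
Bind X2 := node(node(true, 0), one); substituting into the one remaining equation that mentions X2 gives: wrap(node(wrap(node(node(true, 0), one)), node(zero, one))) = wrap(node(P, node(zero, one))).
Delete trivial equation wrap(zero) = wrap(zero).
Decompose wrap/1: node(wrap(node(node(true, 0), one)), node(zero, one)) = node(P, node(zero, one)).
Decompose node/2: wrap(node(node(true, 0), one)) = P,  node(zero, one) = node(zero, one).
Bind P := wrap(node(node(true, 0), one)); substituting into the one remaining equation that mentions P gives: node(node(a, a), B) = node(node(a, a), wrap(node(node(true, 0), one))).
Delete trivial equation node(zero, one) = node(zero, one).
Decompose node/2: node(a, a) = node(a, a),  B = wrap(node(node(true, 0), one)).
Delete trivial equation node(a, a) = node(a, a).
Bind B := wrap(node(node(true, 0), one)); substituting into the one remaining equation that mentions B gives: node(wrap(node(0, zero)), node(one, wrap(node(node(true, 0), one)))) = node(wrap(node(0, zero)), node(one, W)).
Bind A := node(W, 0); no other remaining equation mentions A.
Decompose node/2: wrap(node(0, zero)) = wrap(node(0, zero)),  node(one, wrap(node(node(true, 0), one))) = node(one, W).
Delete trivial equation wrap(node(0, zero)) = wrap(node(0, zero)).
Decompose node/2: one = one,  wrap(node(node(true, 0), one)) = W.
Delete trivial equation one = one.
Bind W := wrap(node(node(true, 0), one)). Substituting into the earlier binding gives A := node(wrap(node(node(true, 0), one)), 0).
MGU = { X2 -> node(node(true, 0), one), P -> wrap(node(node(true, 0), one)), B -> wrap(node(node(true, 0), one)), A -> node(wrap(node(node(true, 0), one)), 0), W -> wrap(node(node(true, 0), one)) }, so B -> wrap(node(node(true, 0), one)).

wrap(node(node(true, 0), one))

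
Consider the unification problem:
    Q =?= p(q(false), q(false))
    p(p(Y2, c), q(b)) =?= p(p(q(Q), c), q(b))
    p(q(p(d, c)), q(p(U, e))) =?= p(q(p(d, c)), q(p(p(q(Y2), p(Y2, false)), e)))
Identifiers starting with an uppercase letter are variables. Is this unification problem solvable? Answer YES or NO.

Bind Q := p(q(false), q(false)); substituting into the one remaining equation that mentions Q gives: p(p(Y2, c), q(b)) =?= p(p(q(p(q(false), q(false))), c), q(b)).
Decompose p/2: p(Y2, c) =?= p(q(p(q(false), q(false))), c),  q(b) =?= q(b).
Decompose p/2: Y2 =?= q(p(q(false), q(false))),  c =?= c.
Bind Y2 := q(p(q(false), q(false))); substituting into the one remaining equation that mentions Y2 gives: p(q(p(d, c)), q(p(U, e))) =?= p(q(p(d, c)), q(p(p(q(q(p(q(false), q(false)))), p(q(p(q(false), q(false))), false)), e))).
Delete trivial equation c =?= c.
Delete trivial equation q(b) =?= q(b).
Decompose p/2: q(p(d, c)) =?= q(p(d, c)),  q(p(U, e)) =?= q(p(p(q(q(p(q(false), q(false)))), p(q(p(q(false), q(false))), false)), e)).
Delete trivial equation q(p(d, c)) =?= q(p(d, c)).
Decompose q/1: p(U, e) =?= p(p(q(q(p(q(false), q(false)))), p(q(p(q(false), q(false))), false)), e).
Decompose p/2: U =?= p(q(q(p(q(false), q(false)))), p(q(p(q(false), q(false))), false)),  e =?= e.
Bind U := p(q(q(p(q(false), q(false)))), p(q(p(q(false), q(false))), false)); no other remaining equation mentions U.
Delete trivial equation e =?= e.
No equations remain and no clash or occurs-check failure arose, so a unifier exists.

YES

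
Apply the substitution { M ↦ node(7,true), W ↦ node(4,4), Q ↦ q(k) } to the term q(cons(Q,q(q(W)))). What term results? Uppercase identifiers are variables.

Replace each occurrence of W with node(4,4).
Replace each occurrence of Q with q(k).
Result: q(cons(q(k),q(q(node(4,4))))).

q(cons(q(k),q(q(node(4,4)))))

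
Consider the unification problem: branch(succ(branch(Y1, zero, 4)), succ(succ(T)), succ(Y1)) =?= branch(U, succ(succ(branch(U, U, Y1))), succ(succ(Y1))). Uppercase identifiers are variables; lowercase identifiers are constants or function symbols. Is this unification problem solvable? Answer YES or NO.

NO

Decompose branch/3: succ(branch(Y1, zero, 4)) =?= U,  succ(succ(T)) =?= succ(succ(branch(U, U, Y1))),  succ(Y1) =?= succ(succ(Y1)).
Bind U := succ(branch(Y1, zero, 4)); substituting into the one remaining equation that mentions U gives: succ(succ(T)) =?= succ(succ(branch(succ(branch(Y1, zero, 4)), succ(branch(Y1, zero, 4)), Y1))).
Decompose succ/1: succ(T) =?= succ(branch(succ(branch(Y1, zero, 4)), succ(branch(Y1, zero, 4)), Y1)).
Decompose succ/1: T =?= branch(succ(branch(Y1, zero, 4)), succ(branch(Y1, zero, 4)), Y1).
Bind T := branch(succ(branch(Y1, zero, 4)), succ(branch(Y1, zero, 4)), Y1); no other remaining equation mentions T.
Decompose succ/1: Y1 =?= succ(Y1).
Occurs check fails: Y1 occurs in succ(Y1); the equation Y1 =?= succ(Y1) has no finite solution.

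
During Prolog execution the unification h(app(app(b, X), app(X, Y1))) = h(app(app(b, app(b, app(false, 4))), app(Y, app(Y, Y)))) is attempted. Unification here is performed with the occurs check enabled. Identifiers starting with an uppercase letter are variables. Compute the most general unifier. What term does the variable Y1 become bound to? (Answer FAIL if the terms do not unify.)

app(app(b, app(false, 4)), app(b, app(false, 4)))

Decompose h/1: app(app(b, X), app(X, Y1)) = app(app(b, app(b, app(false, 4))), app(Y, app(Y, Y))).
Decompose app/2: app(b, X) = app(b, app(b, app(false, 4))),  app(X, Y1) = app(Y, app(Y, Y)).
Decompose app/2: b = b,  X = app(b, app(false, 4)).
Delete trivial equation b = b.
Bind X := app(b, app(false, 4)); substituting into the remaining equation gives: app(app(b, app(false, 4)), Y1) = app(Y, app(Y, Y)).
Decompose app/2: app(b, app(false, 4)) = Y,  Y1 = app(Y, Y).
Bind Y := app(b, app(false, 4)); substituting into the remaining equation gives: Y1 = app(app(b, app(false, 4)), app(b, app(false, 4))).
Bind Y1 := app(app(b, app(false, 4)), app(b, app(false, 4))).
MGU = { X -> app(b, app(false, 4)), Y -> app(b, app(false, 4)), Y1 -> app(app(b, app(false, 4)), app(b, app(false, 4))) }, so Y1 -> app(app(b, app(false, 4)), app(b, app(false, 4))).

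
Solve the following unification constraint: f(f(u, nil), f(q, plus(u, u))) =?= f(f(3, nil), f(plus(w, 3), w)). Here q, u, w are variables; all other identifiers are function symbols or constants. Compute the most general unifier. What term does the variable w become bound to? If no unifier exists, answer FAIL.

plus(3, 3)

Decompose f/2: f(u, nil) =?= f(3, nil),  f(q, plus(u, u)) =?= f(plus(w, 3), w).
Decompose f/2: u =?= 3,  nil =?= nil.
Bind u := 3; substituting into the one remaining equation that mentions u gives: f(q, plus(3, 3)) =?= f(plus(w, 3), w).
Delete trivial equation nil =?= nil.
Decompose f/2: q =?= plus(w, 3),  plus(3, 3) =?= w.
Bind q := plus(w, 3); no other remaining equation mentions q.
Bind w := plus(3, 3). Substituting into the earlier binding gives q := plus(plus(3, 3), 3).
MGU = { u := 3, q := plus(plus(3, 3), 3), w := plus(3, 3) }, so w := plus(3, 3).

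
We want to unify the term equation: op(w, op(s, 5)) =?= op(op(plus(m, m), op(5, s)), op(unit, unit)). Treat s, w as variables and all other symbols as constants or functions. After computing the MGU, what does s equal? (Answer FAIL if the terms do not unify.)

FAIL

Decompose op/2: w =?= op(plus(m, m), op(5, s)),  op(s, 5) =?= op(unit, unit).
Bind w := op(plus(m, m), op(5, s)); no other remaining equation mentions w.
Decompose op/2: s =?= unit,  5 =?= unit.
Bind s := unit; no other remaining equation mentions s. Substituting into the earlier binding gives w := op(plus(m, m), op(5, unit)).
Clash: constants 5 and unit differ; no unifier exists.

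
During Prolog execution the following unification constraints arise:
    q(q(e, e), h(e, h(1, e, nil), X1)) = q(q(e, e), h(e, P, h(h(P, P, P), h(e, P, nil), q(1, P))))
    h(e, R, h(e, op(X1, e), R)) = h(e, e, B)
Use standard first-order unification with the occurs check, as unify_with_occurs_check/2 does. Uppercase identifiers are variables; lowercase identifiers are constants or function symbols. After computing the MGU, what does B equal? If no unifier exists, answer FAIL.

h(e, op(h(h(h(1, e, nil), h(1, e, nil), h(1, e, nil)), h(e, h(1, e, nil), nil), q(1, h(1, e, nil))), e), e)

Decompose q/2: q(e, e) = q(e, e),  h(e, h(1, e, nil), X1) = h(e, P, h(h(P, P, P), h(e, P, nil), q(1, P))).
Delete trivial equation q(e, e) = q(e, e).
Decompose h/3: e = e,  h(1, e, nil) = P,  X1 = h(h(P, P, P), h(e, P, nil), q(1, P)).
Delete trivial equation e = e.
Bind P := h(1, e, nil); substituting into the one remaining equation that mentions P gives: X1 = h(h(h(1, e, nil), h(1, e, nil), h(1, e, nil)), h(e, h(1, e, nil), nil), q(1, h(1, e, nil))).
Bind X1 := h(h(h(1, e, nil), h(1, e, nil), h(1, e, nil)), h(e, h(1, e, nil), nil), q(1, h(1, e, nil))); substituting into the remaining equation gives: h(e, R, h(e, op(h(h(h(1, e, nil), h(1, e, nil), h(1, e, nil)), h(e, h(1, e, nil), nil), q(1, h(1, e, nil))), e), R)) = h(e, e, B).
Decompose h/3: e = e,  R = e,  h(e, op(h(h(h(1, e, nil), h(1, e, nil), h(1, e, nil)), h(e, h(1, e, nil), nil), q(1, h(1, e, nil))), e), R) = B.
Delete trivial equation e = e.
Bind R := e; substituting into the remaining equation gives: h(e, op(h(h(h(1, e, nil), h(1, e, nil), h(1, e, nil)), h(e, h(1, e, nil), nil), q(1, h(1, e, nil))), e), e) = B.
Bind B := h(e, op(h(h(h(1, e, nil), h(1, e, nil), h(1, e, nil)), h(e, h(1, e, nil), nil), q(1, h(1, e, nil))), e), e).
MGU = { P = h(1, e, nil), X1 = h(h(h(1, e, nil), h(1, e, nil), h(1, e, nil)), h(e, h(1, e, nil), nil), q(1, h(1, e, nil))), R = e, B = h(e, op(h(h(h(1, e, nil), h(1, e, nil), h(1, e, nil)), h(e, h(1, e, nil), nil), q(1, h(1, e, nil))), e), e) }, so B = h(e, op(h(h(h(1, e, nil), h(1, e, nil), h(1, e, nil)), h(e, h(1, e, nil), nil), q(1, h(1, e, nil))), e), e).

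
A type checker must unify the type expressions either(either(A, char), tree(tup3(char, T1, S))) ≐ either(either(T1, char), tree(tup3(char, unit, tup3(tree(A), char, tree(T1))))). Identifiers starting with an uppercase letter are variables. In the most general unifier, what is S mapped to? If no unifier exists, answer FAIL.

tup3(tree(unit), char, tree(unit))

Decompose either/2: either(A, char) ≐ either(T1, char),  tree(tup3(char, T1, S)) ≐ tree(tup3(char, unit, tup3(tree(A), char, tree(T1)))).
Decompose either/2: A ≐ T1,  char ≐ char.
Bind A := T1; substituting into the one remaining equation that mentions A gives: tree(tup3(char, T1, S)) ≐ tree(tup3(char, unit, tup3(tree(T1), char, tree(T1)))).
Delete trivial equation char ≐ char.
Decompose tree/1: tup3(char, T1, S) ≐ tup3(char, unit, tup3(tree(T1), char, tree(T1))).
Decompose tup3/3: char ≐ char,  T1 ≐ unit,  S ≐ tup3(tree(T1), char, tree(T1)).
Delete trivial equation char ≐ char.
Bind T1 := unit; substituting into the remaining equation gives: S ≐ tup3(tree(unit), char, tree(unit)). Substituting into the earlier binding gives A := unit.
Bind S := tup3(tree(unit), char, tree(unit)).
MGU = { A ↦ unit, T1 ↦ unit, S ↦ tup3(tree(unit), char, tree(unit)) }, so S ↦ tup3(tree(unit), char, tree(unit)).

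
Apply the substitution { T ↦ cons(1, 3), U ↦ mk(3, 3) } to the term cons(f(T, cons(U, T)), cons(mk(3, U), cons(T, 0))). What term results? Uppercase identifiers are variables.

Replace each occurrence of T with cons(1, 3).
Replace each occurrence of U with mk(3, 3).
Result: cons(f(cons(1, 3), cons(mk(3, 3), cons(1, 3))), cons(mk(3, mk(3, 3)), cons(cons(1, 3), 0))).

cons(f(cons(1, 3), cons(mk(3, 3), cons(1, 3))), cons(mk(3, mk(3, 3)), cons(cons(1, 3), 0)))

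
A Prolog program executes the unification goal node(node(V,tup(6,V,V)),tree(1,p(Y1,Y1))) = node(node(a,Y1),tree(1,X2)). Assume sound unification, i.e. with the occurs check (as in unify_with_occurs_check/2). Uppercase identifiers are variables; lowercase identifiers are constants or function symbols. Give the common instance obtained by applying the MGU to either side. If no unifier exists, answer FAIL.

node(node(a,tup(6,a,a)),tree(1,p(tup(6,a,a),tup(6,a,a))))

Decompose node/2: node(V,tup(6,V,V)) = node(a,Y1),  tree(1,p(Y1,Y1)) = tree(1,X2).
Decompose node/2: V = a,  tup(6,V,V) = Y1.
Bind V := a; substituting into the one remaining equation that mentions V gives: tup(6,a,a) = Y1.
Bind Y1 := tup(6,a,a); substituting into the remaining equation gives: tree(1,p(tup(6,a,a),tup(6,a,a))) = tree(1,X2).
Decompose tree/2: 1 = 1,  p(tup(6,a,a),tup(6,a,a)) = X2.
Delete trivial equation 1 = 1.
Bind X2 := p(tup(6,a,a),tup(6,a,a)).
Applying the MGU to either side gives node(node(a,tup(6,a,a)),tree(1,p(tup(6,a,a),tup(6,a,a)))).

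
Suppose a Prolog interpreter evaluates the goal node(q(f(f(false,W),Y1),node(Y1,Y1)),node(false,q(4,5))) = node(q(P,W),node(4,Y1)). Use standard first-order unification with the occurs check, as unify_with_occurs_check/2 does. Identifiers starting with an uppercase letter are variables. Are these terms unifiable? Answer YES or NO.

NO

Decompose node/2: q(f(f(false,W),Y1),node(Y1,Y1)) = q(P,W),  node(false,q(4,5)) = node(4,Y1).
Decompose q/2: f(f(false,W),Y1) = P,  node(Y1,Y1) = W.
Bind P := f(f(false,W),Y1); no other remaining equation mentions P.
Bind W := node(Y1,Y1); no other remaining equation mentions W. Substituting into the earlier binding gives P := f(f(false,node(Y1,Y1)),Y1).
Decompose node/2: false = 4,  q(4,5) = Y1.
Clash: constants false and 4 differ; no unifier exists.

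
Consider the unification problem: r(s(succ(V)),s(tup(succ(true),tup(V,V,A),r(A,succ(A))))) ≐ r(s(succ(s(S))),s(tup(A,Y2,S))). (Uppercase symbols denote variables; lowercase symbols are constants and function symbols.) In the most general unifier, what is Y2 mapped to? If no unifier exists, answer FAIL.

Decompose r/2: s(succ(V)) ≐ s(succ(s(S))),  s(tup(succ(true),tup(V,V,A),r(A,succ(A)))) ≐ s(tup(A,Y2,S)).
Decompose s/1: succ(V) ≐ succ(s(S)).
Decompose succ/1: V ≐ s(S).
Bind V := s(S); substituting into the remaining equation gives: s(tup(succ(true),tup(s(S),s(S),A),r(A,succ(A)))) ≐ s(tup(A,Y2,S)).
Decompose s/1: tup(succ(true),tup(s(S),s(S),A),r(A,succ(A))) ≐ tup(A,Y2,S).
Decompose tup/3: succ(true) ≐ A,  tup(s(S),s(S),A) ≐ Y2,  r(A,succ(A)) ≐ S.
Bind A := succ(true); substituting into the remaining equations gives: tup(s(S),s(S),succ(true)) ≐ Y2,  r(succ(true),succ(succ(true))) ≐ S.
Bind Y2 := tup(s(S),s(S),succ(true)); no other remaining equation mentions Y2.
Bind S := r(succ(true),succ(succ(true))). Substituting into the earlier bindings gives V := s(r(succ(true),succ(succ(true)))), Y2 := tup(s(r(succ(true),succ(succ(true)))),s(r(succ(true),succ(succ(true)))),succ(true)).
MGU = { V ↦ s(r(succ(true),succ(succ(true)))), A ↦ succ(true), Y2 ↦ tup(s(r(succ(true),succ(succ(true)))),s(r(succ(true),succ(succ(true)))),succ(true)), S ↦ r(succ(true),succ(succ(true))) }, so Y2 ↦ tup(s(r(succ(true),succ(succ(true)))),s(r(succ(true),succ(succ(true)))),succ(true)).

tup(s(r(succ(true),succ(succ(true)))),s(r(succ(true),succ(succ(true)))),succ(true))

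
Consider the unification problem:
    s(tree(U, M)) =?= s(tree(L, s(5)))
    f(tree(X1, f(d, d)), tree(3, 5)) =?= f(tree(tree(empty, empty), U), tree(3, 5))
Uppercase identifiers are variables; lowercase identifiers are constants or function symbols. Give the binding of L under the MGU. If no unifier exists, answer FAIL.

f(d, d)

Decompose s/1: tree(U, M) =?= tree(L, s(5)).
Decompose tree/2: U =?= L,  M =?= s(5).
Bind U := L; substituting into the one remaining equation that mentions U gives: f(tree(X1, f(d, d)), tree(3, 5)) =?= f(tree(tree(empty, empty), L), tree(3, 5)).
Bind M := s(5); no other remaining equation mentions M.
Decompose f/2: tree(X1, f(d, d)) =?= tree(tree(empty, empty), L),  tree(3, 5) =?= tree(3, 5).
Decompose tree/2: X1 =?= tree(empty, empty),  f(d, d) =?= L.
Bind X1 := tree(empty, empty); no other remaining equation mentions X1.
Bind L := f(d, d); no other remaining equation mentions L. Substituting into the earlier binding gives U := f(d, d).
Delete trivial equation tree(3, 5) =?= tree(3, 5).
MGU = { U := f(d, d), M := s(5), X1 := tree(empty, empty), L := f(d, d) }, so L := f(d, d).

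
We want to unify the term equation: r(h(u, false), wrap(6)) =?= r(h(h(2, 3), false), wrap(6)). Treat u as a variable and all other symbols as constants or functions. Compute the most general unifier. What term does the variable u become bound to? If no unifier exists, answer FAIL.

Decompose r/2: h(u, false) =?= h(h(2, 3), false),  wrap(6) =?= wrap(6).
Decompose h/2: u =?= h(2, 3),  false =?= false.
Bind u := h(2, 3); no other remaining equation mentions u.
Delete trivial equation false =?= false.
Delete trivial equation wrap(6) =?= wrap(6).
MGU = { u -> h(2, 3) }, so u -> h(2, 3).

h(2, 3)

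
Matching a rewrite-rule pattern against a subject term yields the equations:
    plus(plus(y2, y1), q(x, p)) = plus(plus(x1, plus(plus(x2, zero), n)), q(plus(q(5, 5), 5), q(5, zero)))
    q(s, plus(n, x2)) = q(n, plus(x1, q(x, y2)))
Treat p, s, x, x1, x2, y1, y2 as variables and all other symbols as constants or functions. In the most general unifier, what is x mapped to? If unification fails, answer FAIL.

Decompose plus/2: plus(y2, y1) = plus(x1, plus(plus(x2, zero), n)),  q(x, p) = q(plus(q(5, 5), 5), q(5, zero)).
Decompose plus/2: y2 = x1,  y1 = plus(plus(x2, zero), n).
Bind y2 := x1; substituting into the one remaining equation that mentions y2 gives: q(s, plus(n, x2)) = q(n, plus(x1, q(x, x1))).
Bind y1 := plus(plus(x2, zero), n); no other remaining equation mentions y1.
Decompose q/2: x = plus(q(5, 5), 5),  p = q(5, zero).
Bind x := plus(q(5, 5), 5); substituting into the one remaining equation that mentions x gives: q(s, plus(n, x2)) = q(n, plus(x1, q(plus(q(5, 5), 5), x1))).
Bind p := q(5, zero); no other remaining equation mentions p.
Decompose q/2: s = n,  plus(n, x2) = plus(x1, q(plus(q(5, 5), 5), x1)).
Bind s := n; no other remaining equation mentions s.
Decompose plus/2: n = x1,  x2 = q(plus(q(5, 5), 5), x1).
Bind x1 := n; substituting into the remaining equation gives: x2 = q(plus(q(5, 5), 5), n). Substituting into the earlier binding gives y2 := n.
Bind x2 := q(plus(q(5, 5), 5), n). Substituting into the earlier binding gives y1 := plus(plus(q(plus(q(5, 5), 5), n), zero), n).
MGU = { y2 := n, y1 := plus(plus(q(plus(q(5, 5), 5), n), zero), n), x := plus(q(5, 5), 5), p := q(5, zero), s := n, x1 := n, x2 := q(plus(q(5, 5), 5), n) }, so x := plus(q(5, 5), 5).

plus(q(5, 5), 5)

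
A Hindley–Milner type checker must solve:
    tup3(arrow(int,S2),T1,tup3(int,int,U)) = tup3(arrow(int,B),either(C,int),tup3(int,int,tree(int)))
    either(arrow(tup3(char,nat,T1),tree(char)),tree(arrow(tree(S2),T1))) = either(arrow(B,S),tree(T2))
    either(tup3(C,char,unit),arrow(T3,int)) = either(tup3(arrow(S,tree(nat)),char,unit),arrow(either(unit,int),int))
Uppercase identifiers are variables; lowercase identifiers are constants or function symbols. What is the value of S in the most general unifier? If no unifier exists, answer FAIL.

tree(char)

Decompose tup3/3: arrow(int,S2) = arrow(int,B),  T1 = either(C,int),  tup3(int,int,U) = tup3(int,int,tree(int)).
Decompose arrow/2: int = int,  S2 = B.
Delete trivial equation int = int.
Bind S2 := B; substituting into the one remaining equation that mentions S2 gives: either(arrow(tup3(char,nat,T1),tree(char)),tree(arrow(tree(B),T1))) = either(arrow(B,S),tree(T2)).
Bind T1 := either(C,int); substituting into the one remaining equation that mentions T1 gives: either(arrow(tup3(char,nat,either(C,int)),tree(char)),tree(arrow(tree(B),either(C,int)))) = either(arrow(B,S),tree(T2)).
Decompose tup3/3: int = int,  int = int,  U = tree(int).
Delete trivial equation int = int.
Delete trivial equation int = int.
Bind U := tree(int); no other remaining equation mentions U.
Decompose either/2: arrow(tup3(char,nat,either(C,int)),tree(char)) = arrow(B,S),  tree(arrow(tree(B),either(C,int))) = tree(T2).
Decompose arrow/2: tup3(char,nat,either(C,int)) = B,  tree(char) = S.
Bind B := tup3(char,nat,either(C,int)); substituting into the one remaining equation that mentions B gives: tree(arrow(tree(tup3(char,nat,either(C,int))),either(C,int))) = tree(T2). Substituting into the earlier binding gives S2 := tup3(char,nat,either(C,int)).
Bind S := tree(char); substituting into the one remaining equation that mentions S gives: either(tup3(C,char,unit),arrow(T3,int)) = either(tup3(arrow(tree(char),tree(nat)),char,unit),arrow(either(unit,int),int)).
Decompose tree/1: arrow(tree(tup3(char,nat,either(C,int))),either(C,int)) = T2.
Bind T2 := arrow(tree(tup3(char,nat,either(C,int))),either(C,int)); no other remaining equation mentions T2.
Decompose either/2: tup3(C,char,unit) = tup3(arrow(tree(char),tree(nat)),char,unit),  arrow(T3,int) = arrow(either(unit,int),int).
Decompose tup3/3: C = arrow(tree(char),tree(nat)),  char = char,  unit = unit.
Bind C := arrow(tree(char),tree(nat)); no other remaining equation mentions C. Substituting into the earlier bindings gives S2 := tup3(char,nat,either(arrow(tree(char),tree(nat)),int)), T1 := either(arrow(tree(char),tree(nat)),int), B := tup3(char,nat,either(arrow(tree(char),tree(nat)),int)), T2 := arrow(tree(tup3(char,nat,either(arrow(tree(char),tree(nat)),int))),either(arrow(tree(char),tree(nat)),int)).
Delete trivial equation char = char.
Delete trivial equation unit = unit.
Decompose arrow/2: T3 = either(unit,int),  int = int.
Bind T3 := either(unit,int); no other remaining equation mentions T3.
Delete trivial equation int = int.
MGU = { S2 := tup3(char,nat,either(arrow(tree(char),tree(nat)),int)), T1 := either(arrow(tree(char),tree(nat)),int), U := tree(int), B := tup3(char,nat,either(arrow(tree(char),tree(nat)),int)), S := tree(char), T2 := arrow(tree(tup3(char,nat,either(arrow(tree(char),tree(nat)),int))),either(arrow(tree(char),tree(nat)),int)), C := arrow(tree(char),tree(nat)), T3 := either(unit,int) }, so S := tree(char).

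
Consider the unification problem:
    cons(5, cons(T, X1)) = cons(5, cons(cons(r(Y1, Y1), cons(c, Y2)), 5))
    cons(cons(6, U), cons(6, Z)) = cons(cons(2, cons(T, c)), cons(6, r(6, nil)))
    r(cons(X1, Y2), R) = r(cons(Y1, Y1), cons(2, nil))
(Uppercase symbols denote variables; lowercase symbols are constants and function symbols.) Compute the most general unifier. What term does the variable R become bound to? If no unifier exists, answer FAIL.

FAIL

Decompose cons/2: 5 = 5,  cons(T, X1) = cons(cons(r(Y1, Y1), cons(c, Y2)), 5).
Delete trivial equation 5 = 5.
Decompose cons/2: T = cons(r(Y1, Y1), cons(c, Y2)),  X1 = 5.
Bind T := cons(r(Y1, Y1), cons(c, Y2)); substituting into the one remaining equation that mentions T gives: cons(cons(6, U), cons(6, Z)) = cons(cons(2, cons(cons(r(Y1, Y1), cons(c, Y2)), c)), cons(6, r(6, nil))).
Bind X1 := 5; substituting into the one remaining equation that mentions X1 gives: r(cons(5, Y2), R) = r(cons(Y1, Y1), cons(2, nil)).
Decompose cons/2: cons(6, U) = cons(2, cons(cons(r(Y1, Y1), cons(c, Y2)), c)),  cons(6, Z) = cons(6, r(6, nil)).
Decompose cons/2: 6 = 2,  U = cons(cons(r(Y1, Y1), cons(c, Y2)), c).
Clash: constants 6 and 2 differ; no unifier exists.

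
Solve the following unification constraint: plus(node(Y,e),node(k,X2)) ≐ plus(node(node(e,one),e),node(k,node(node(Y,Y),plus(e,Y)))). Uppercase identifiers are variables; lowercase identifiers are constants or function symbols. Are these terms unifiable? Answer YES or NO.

Decompose plus/2: node(Y,e) ≐ node(node(e,one),e),  node(k,X2) ≐ node(k,node(node(Y,Y),plus(e,Y))).
Decompose node/2: Y ≐ node(e,one),  e ≐ e.
Bind Y := node(e,one); substituting into the one remaining equation that mentions Y gives: node(k,X2) ≐ node(k,node(node(node(e,one),node(e,one)),plus(e,node(e,one)))).
Delete trivial equation e ≐ e.
Decompose node/2: k ≐ k,  X2 ≐ node(node(node(e,one),node(e,one)),plus(e,node(e,one))).
Delete trivial equation k ≐ k.
Bind X2 := node(node(node(e,one),node(e,one)),plus(e,node(e,one))).
No equations remain and no clash or occurs-check failure arose, so a unifier exists.

YES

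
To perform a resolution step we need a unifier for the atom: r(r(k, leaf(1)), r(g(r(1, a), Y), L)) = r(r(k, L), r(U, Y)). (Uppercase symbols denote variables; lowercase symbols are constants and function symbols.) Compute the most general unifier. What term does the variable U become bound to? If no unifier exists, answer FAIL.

Decompose r/2: r(k, leaf(1)) = r(k, L),  r(g(r(1, a), Y), L) = r(U, Y).
Decompose r/2: k = k,  leaf(1) = L.
Delete trivial equation k = k.
Bind L := leaf(1); substituting into the remaining equation gives: r(g(r(1, a), Y), leaf(1)) = r(U, Y).
Decompose r/2: g(r(1, a), Y) = U,  leaf(1) = Y.
Bind U := g(r(1, a), Y); no other remaining equation mentions U.
Bind Y := leaf(1). Substituting into the earlier binding gives U := g(r(1, a), leaf(1)).
MGU = { L := leaf(1), U := g(r(1, a), leaf(1)), Y := leaf(1) }, so U := g(r(1, a), leaf(1)).

g(r(1, a), leaf(1))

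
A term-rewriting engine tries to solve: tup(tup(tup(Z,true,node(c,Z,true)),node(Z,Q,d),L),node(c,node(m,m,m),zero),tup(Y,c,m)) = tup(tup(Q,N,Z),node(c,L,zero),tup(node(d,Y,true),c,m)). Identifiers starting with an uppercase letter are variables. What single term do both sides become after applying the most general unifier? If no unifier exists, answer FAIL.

Decompose tup/3: tup(tup(Z,true,node(c,Z,true)),node(Z,Q,d),L) = tup(Q,N,Z),  node(c,node(m,m,m),zero) = node(c,L,zero),  tup(Y,c,m) = tup(node(d,Y,true),c,m).
Decompose tup/3: tup(Z,true,node(c,Z,true)) = Q,  node(Z,Q,d) = N,  L = Z.
Bind Q := tup(Z,true,node(c,Z,true)); substituting into the one remaining equation that mentions Q gives: node(Z,tup(Z,true,node(c,Z,true)),d) = N.
Bind N := node(Z,tup(Z,true,node(c,Z,true)),d); no other remaining equation mentions N.
Bind L := Z; substituting into the one remaining equation that mentions L gives: node(c,node(m,m,m),zero) = node(c,Z,zero).
Decompose node/3: c = c,  node(m,m,m) = Z,  zero = zero.
Delete trivial equation c = c.
Bind Z := node(m,m,m); no other remaining equation mentions Z. Substituting into the earlier bindings gives Q := tup(node(m,m,m),true,node(c,node(m,m,m),true)), N := node(node(m,m,m),tup(node(m,m,m),true,node(c,node(m,m,m),true)),d), L := node(m,m,m).
Delete trivial equation zero = zero.
Decompose tup/3: Y = node(d,Y,true),  c = c,  m = m.
Occurs check fails: Y occurs in node(d,Y,true); the equation Y = node(d,Y,true) has no finite solution.

FAIL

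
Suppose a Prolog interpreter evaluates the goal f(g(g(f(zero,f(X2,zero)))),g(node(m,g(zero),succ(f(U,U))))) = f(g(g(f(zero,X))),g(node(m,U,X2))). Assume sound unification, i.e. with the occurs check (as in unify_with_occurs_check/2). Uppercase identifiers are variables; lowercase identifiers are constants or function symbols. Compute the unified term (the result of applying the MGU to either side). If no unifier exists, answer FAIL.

f(g(g(f(zero,f(succ(f(g(zero),g(zero))),zero)))),g(node(m,g(zero),succ(f(g(zero),g(zero))))))

Decompose f/2: g(g(f(zero,f(X2,zero)))) = g(g(f(zero,X))),  g(node(m,g(zero),succ(f(U,U)))) = g(node(m,U,X2)).
Decompose g/1: g(f(zero,f(X2,zero))) = g(f(zero,X)).
Decompose g/1: f(zero,f(X2,zero)) = f(zero,X).
Decompose f/2: zero = zero,  f(X2,zero) = X.
Delete trivial equation zero = zero.
Bind X := f(X2,zero); no other remaining equation mentions X.
Decompose g/1: node(m,g(zero),succ(f(U,U))) = node(m,U,X2).
Decompose node/3: m = m,  g(zero) = U,  succ(f(U,U)) = X2.
Delete trivial equation m = m.
Bind U := g(zero); substituting into the remaining equation gives: succ(f(g(zero),g(zero))) = X2.
Bind X2 := succ(f(g(zero),g(zero))). Substituting into the earlier binding gives X := f(succ(f(g(zero),g(zero))),zero).
Applying the MGU to either side gives f(g(g(f(zero,f(succ(f(g(zero),g(zero))),zero)))),g(node(m,g(zero),succ(f(g(zero),g(zero)))))).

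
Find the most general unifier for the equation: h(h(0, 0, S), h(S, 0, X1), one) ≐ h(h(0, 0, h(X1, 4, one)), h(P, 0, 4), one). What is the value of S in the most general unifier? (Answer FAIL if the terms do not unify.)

Decompose h/3: h(0, 0, S) ≐ h(0, 0, h(X1, 4, one)),  h(S, 0, X1) ≐ h(P, 0, 4),  one ≐ one.
Decompose h/3: 0 ≐ 0,  0 ≐ 0,  S ≐ h(X1, 4, one).
Delete trivial equation 0 ≐ 0.
Delete trivial equation 0 ≐ 0.
Bind S := h(X1, 4, one); substituting into the one remaining equation that mentions S gives: h(h(X1, 4, one), 0, X1) ≐ h(P, 0, 4).
Decompose h/3: h(X1, 4, one) ≐ P,  0 ≐ 0,  X1 ≐ 4.
Bind P := h(X1, 4, one); no other remaining equation mentions P.
Delete trivial equation 0 ≐ 0.
Bind X1 := 4; no other remaining equation mentions X1. Substituting into the earlier bindings gives S := h(4, 4, one), P := h(4, 4, one).
Delete trivial equation one ≐ one.
MGU = { S ↦ h(4, 4, one), P ↦ h(4, 4, one), X1 ↦ 4 }, so S ↦ h(4, 4, one).

h(4, 4, one)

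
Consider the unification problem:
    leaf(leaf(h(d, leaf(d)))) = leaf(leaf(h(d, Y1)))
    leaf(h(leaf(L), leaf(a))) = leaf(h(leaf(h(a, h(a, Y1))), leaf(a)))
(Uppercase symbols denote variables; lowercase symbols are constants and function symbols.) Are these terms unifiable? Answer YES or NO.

YES

Decompose leaf/1: leaf(h(d, leaf(d))) = leaf(h(d, Y1)).
Decompose leaf/1: h(d, leaf(d)) = h(d, Y1).
Decompose h/2: d = d,  leaf(d) = Y1.
Delete trivial equation d = d.
Bind Y1 := leaf(d); substituting into the remaining equation gives: leaf(h(leaf(L), leaf(a))) = leaf(h(leaf(h(a, h(a, leaf(d)))), leaf(a))).
Decompose leaf/1: h(leaf(L), leaf(a)) = h(leaf(h(a, h(a, leaf(d)))), leaf(a)).
Decompose h/2: leaf(L) = leaf(h(a, h(a, leaf(d)))),  leaf(a) = leaf(a).
Decompose leaf/1: L = h(a, h(a, leaf(d))).
Bind L := h(a, h(a, leaf(d))); no other remaining equation mentions L.
Delete trivial equation leaf(a) = leaf(a).
No equations remain and no clash or occurs-check failure arose, so a unifier exists.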